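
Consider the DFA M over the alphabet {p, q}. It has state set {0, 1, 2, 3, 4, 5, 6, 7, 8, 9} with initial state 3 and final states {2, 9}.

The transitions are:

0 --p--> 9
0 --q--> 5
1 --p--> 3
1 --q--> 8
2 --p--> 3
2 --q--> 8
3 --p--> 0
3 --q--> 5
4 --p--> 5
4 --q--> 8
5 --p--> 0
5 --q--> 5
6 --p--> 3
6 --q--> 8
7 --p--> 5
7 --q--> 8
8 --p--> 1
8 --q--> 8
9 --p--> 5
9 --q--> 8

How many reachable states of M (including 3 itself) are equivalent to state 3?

2

States {2,4,6,7} cannot be reached from the start state, so discard them.
P0 = {9} | {0,1,3,5,8}.
Split {0,1,3,5,8} by δ(·,p) → {1,3,5,8} and {0}.
Split {1,3,5,8} by δ(·,p) → {1,8} and {3,5}.
Split {1,8} by δ(·,p) → {1} and {8}.
The partition is now stable with 5 blocks: {9} | {1} | {0} | {3,5} | {8}.
State 3 belongs to the block {3,5}, which has 2 states.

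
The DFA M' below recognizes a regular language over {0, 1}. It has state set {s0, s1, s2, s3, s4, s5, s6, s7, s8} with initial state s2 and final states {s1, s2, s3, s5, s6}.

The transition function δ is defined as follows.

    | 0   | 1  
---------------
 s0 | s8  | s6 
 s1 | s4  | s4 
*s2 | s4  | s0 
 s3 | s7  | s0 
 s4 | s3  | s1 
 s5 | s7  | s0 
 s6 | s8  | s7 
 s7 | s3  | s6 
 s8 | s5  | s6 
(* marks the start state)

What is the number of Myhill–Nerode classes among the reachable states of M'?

All states are reachable from the start state.
Start with accepting vs non-accepting: {s1,s2,s3,s5,s6} | {s0,s4,s7,s8}.
Split {s0,s4,s7,s8} by δ(·,0) → {s4,s7,s8} and {s0}.
Split {s1,s2,s3,s5,s6} by δ(·,1) → {s2,s3,s5} and {s1,s6}.
The partition is now stable with 4 blocks: {s2,s3,s5} | {s4,s7,s8} | {s0} | {s1,s6}.

4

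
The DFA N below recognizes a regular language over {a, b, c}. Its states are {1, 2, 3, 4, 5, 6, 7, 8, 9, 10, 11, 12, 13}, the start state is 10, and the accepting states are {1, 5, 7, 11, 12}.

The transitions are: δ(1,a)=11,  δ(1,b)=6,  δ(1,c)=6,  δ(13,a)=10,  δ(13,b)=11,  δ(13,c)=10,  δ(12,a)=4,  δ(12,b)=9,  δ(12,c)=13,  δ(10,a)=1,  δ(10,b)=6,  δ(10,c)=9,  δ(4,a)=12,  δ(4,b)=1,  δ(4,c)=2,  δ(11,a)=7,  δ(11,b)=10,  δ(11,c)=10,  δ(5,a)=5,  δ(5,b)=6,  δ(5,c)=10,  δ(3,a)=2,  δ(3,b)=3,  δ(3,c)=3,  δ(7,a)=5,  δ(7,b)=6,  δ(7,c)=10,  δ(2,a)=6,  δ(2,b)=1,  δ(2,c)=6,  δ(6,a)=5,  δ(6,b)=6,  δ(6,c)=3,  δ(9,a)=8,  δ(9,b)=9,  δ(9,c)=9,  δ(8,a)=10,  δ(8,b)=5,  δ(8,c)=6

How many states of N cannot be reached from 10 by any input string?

BFS from 10 reaches {1, 2, 3, 5, 6, 7, 8, 9, 10, 11}; the 3 state(s) 4, 12, 13 are never visited.

3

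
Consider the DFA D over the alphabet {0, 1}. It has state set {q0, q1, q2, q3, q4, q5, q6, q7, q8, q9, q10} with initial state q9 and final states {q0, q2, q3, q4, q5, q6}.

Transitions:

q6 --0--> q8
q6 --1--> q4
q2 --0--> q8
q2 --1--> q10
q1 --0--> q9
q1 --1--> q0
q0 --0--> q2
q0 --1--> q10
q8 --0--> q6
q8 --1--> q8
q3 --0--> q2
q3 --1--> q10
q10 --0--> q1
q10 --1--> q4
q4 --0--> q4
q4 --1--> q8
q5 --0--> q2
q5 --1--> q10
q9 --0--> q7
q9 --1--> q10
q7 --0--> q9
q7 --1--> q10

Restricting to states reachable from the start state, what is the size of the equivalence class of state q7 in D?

2

States {q3,q5} cannot be reached from the start state, so discard them.
Initial partition by acceptance: {q0,q2,q4,q6} | {q1,q7,q8,q9,q10}.
Split {q0,q2,q4,q6} by δ(·,0) → {q0,q4} and {q2,q6}.
On input 0, block {q0,q4} splits into {q0} and {q4}.
On input 0, block {q1,q7,q8,q9,q10} splits into {q1,q7,q9,q10} and {q8}.
Split {q1,q7,q9,q10} by δ(·,1) → {q7,q9} and {q1} and {q10}.
Split {q2,q6} by δ(·,1) → {q2} and {q6}.
Stable partition: {q0} | {q7,q9} | {q2} | {q4} | {q8} | {q1} | {q10} | {q6} — 8 equivalence classes.
State q7 belongs to the block {q7,q9}, which has 2 states.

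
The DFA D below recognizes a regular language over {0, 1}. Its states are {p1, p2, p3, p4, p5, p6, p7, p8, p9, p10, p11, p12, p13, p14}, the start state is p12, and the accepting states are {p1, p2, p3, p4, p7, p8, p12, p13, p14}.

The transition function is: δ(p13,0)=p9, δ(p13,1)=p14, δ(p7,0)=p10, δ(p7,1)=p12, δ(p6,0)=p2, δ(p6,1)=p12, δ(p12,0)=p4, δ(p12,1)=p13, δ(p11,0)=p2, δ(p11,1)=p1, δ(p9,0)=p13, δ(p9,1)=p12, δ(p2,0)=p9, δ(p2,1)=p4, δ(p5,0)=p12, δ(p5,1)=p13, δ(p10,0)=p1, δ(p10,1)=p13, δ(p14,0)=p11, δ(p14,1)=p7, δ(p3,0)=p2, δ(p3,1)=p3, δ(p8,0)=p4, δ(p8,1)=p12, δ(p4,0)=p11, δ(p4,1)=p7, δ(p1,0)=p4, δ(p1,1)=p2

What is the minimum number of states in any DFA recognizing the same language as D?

6

First remove the unreachable states {p3,p5,p6,p8}; 10 states remain.
Start with accepting vs non-accepting: {p1,p2,p4,p7,p12,p13,p14} | {p9,p10,p11}.
Refine {p1,p2,p4,p7,p12,p13,p14} on symbol 0: members go to different blocks, giving {p2,p4,p7,p13,p14} and {p1,p12}.
Split {p2,p4,p7,p13,p14} by δ(·,1) → {p2,p4,p13,p14} and {p7}.
Refine {p2,p4,p13,p14} on symbol 1: members go to different blocks, giving {p2,p13} and {p4,p14}.
On input 0, block {p9,p10,p11} splits into {p9,p11} and {p10}.
The partition is now stable with 6 blocks: {p2,p13} | {p9,p11} | {p1,p12} | {p7} | {p4,p14} | {p10}.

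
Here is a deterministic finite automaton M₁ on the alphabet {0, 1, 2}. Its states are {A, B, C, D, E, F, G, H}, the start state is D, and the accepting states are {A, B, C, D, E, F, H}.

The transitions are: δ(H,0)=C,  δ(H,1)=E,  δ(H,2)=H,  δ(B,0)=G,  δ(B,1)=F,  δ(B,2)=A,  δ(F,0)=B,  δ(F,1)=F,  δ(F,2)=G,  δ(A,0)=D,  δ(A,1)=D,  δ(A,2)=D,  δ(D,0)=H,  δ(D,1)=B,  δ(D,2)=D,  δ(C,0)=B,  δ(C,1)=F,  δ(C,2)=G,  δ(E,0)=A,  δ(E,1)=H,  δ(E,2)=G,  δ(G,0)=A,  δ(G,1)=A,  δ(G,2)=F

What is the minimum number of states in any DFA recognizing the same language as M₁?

7

Every state is reachable, so we keep all 8.
Start with accepting vs non-accepting: {A,B,C,D,E,F,H} | {G}.
Split {A,B,C,D,E,F,H} by δ(·,0) → {A,C,D,E,F,H} and {B}.
On input 0, block {A,C,D,E,F,H} splits into {A,D,E,H} and {C,F}.
Split {A,D,E,H} by δ(·,0) → {A,D,E} and {H}.
On input 0, block {A,D,E} splits into {A,E} and {D}.
Refine {A,E} on symbol 0: members go to different blocks, giving {A} and {E}.
The partition is now stable with 7 blocks: {A} | {G} | {B} | {C,F} | {H} | {D} | {E}.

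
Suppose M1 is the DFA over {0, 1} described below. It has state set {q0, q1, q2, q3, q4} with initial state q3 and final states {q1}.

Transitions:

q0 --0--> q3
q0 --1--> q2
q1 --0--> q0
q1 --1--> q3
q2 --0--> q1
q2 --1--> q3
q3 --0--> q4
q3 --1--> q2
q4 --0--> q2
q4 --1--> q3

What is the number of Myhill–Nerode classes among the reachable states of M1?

All states are reachable from the start state.
P0 = {q1} | {q0,q2,q3,q4}.
Split {q0,q2,q3,q4} by δ(·,0) → {q0,q3,q4} and {q2}.
Refine {q0,q3,q4} on symbol 0: members go to different blocks, giving {q0,q3} and {q4}.
Refine {q0,q3} on symbol 0: members go to different blocks, giving {q0} and {q3}.
No further refinement is possible. Final partition (5 blocks): {q1} | {q0} | {q2} | {q4} | {q3}.

5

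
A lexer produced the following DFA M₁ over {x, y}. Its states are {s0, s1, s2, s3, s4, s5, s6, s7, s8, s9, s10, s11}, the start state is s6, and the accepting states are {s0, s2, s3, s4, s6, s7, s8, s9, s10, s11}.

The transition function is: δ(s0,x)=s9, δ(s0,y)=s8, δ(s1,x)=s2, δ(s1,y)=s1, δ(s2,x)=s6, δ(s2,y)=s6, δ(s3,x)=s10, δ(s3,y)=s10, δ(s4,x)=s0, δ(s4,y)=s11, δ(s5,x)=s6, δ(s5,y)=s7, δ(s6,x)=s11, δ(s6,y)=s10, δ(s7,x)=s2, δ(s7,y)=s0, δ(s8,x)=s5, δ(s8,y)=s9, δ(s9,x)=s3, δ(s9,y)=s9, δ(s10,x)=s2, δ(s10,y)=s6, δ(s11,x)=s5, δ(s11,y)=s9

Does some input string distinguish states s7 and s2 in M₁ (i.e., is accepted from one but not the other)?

Yes

States {s1,s4} cannot be reached from the start state, so discard them.
Start with accepting vs non-accepting: {s0,s2,s3,s6,s7,s8,s9,s10,s11} | {s5}.
Refine {s0,s2,s3,s6,s7,s8,s9,s10,s11} on symbol x: members go to different blocks, giving {s0,s2,s3,s6,s7,s9,s10} and {s8,s11}.
Refine {s0,s2,s3,s6,s7,s9,s10} on symbol x: members go to different blocks, giving {s0,s2,s3,s7,s9,s10} and {s6}.
Split {s0,s2,s3,s7,s9,s10} by δ(·,x) → {s0,s3,s7,s9,s10} and {s2}.
Refine {s0,s3,s7,s9,s10} on symbol x: members go to different blocks, giving {s0,s3,s9} and {s7,s10}.
On input x, block {s0,s3,s9} splits into {s0,s9} and {s3}.
Split {s0,s9} by δ(·,x) → {s0} and {s9}.
On input y, block {s7,s10} splits into {s7} and {s10}.
Stable partition: {s0} | {s5} | {s8,s11} | {s6} | {s2} | {s7} | {s3} | {s9} | {s10} — 9 equivalence classes.
s7 and s2 end up in different blocks, so they are distinguishable. For instance, the string 'xxx' is accepted from only s7.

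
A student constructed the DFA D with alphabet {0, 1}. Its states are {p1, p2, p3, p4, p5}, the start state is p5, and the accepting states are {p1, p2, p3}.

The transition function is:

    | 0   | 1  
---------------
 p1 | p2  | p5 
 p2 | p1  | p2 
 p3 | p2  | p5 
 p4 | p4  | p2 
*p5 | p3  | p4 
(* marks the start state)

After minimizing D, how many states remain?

4

Start with accepting vs non-accepting: {p1,p2,p3} | {p4,p5}.
On input 1, block {p1,p2,p3} splits into {p1,p3} and {p2}.
Refine {p4,p5} on symbol 0: members go to different blocks, giving {p4} and {p5}.
No further refinement is possible. Final partition (4 blocks): {p1,p3} | {p4} | {p2} | {p5}.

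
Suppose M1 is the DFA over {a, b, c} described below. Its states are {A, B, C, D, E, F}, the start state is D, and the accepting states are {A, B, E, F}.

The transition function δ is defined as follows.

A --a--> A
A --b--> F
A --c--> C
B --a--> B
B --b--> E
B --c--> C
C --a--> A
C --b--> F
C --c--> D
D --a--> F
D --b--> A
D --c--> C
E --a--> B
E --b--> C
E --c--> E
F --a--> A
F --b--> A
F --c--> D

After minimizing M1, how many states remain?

First remove the unreachable states {B,E}; 4 states remain.
Initial partition by acceptance: {A,F} | {C,D}.
No further refinement is possible. Final partition (2 blocks): {A,F} | {C,D}.

2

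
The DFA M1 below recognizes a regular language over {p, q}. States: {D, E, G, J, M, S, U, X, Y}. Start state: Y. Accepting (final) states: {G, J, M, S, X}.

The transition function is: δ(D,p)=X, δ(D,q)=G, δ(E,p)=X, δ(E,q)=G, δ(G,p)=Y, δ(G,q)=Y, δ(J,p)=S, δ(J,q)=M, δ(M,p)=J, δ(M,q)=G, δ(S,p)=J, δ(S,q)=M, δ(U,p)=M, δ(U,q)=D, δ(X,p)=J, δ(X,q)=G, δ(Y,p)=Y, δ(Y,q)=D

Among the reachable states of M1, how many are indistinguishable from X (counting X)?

States {E,U} cannot be reached from the start state, so discard them.
Initial partition by acceptance: {G,J,M,S,X} | {D,Y}.
Split {G,J,M,S,X} by δ(·,p) → {J,M,S,X} and {G}.
Refine {J,M,S,X} on symbol q: members go to different blocks, giving {J,S} and {M,X}.
On input p, block {D,Y} splits into {Y} and {D}.
Stable partition: {J,S} | {Y} | {G} | {M,X} | {D} — 5 equivalence classes.
The equivalence class containing X is {M,X}, of size 2.

2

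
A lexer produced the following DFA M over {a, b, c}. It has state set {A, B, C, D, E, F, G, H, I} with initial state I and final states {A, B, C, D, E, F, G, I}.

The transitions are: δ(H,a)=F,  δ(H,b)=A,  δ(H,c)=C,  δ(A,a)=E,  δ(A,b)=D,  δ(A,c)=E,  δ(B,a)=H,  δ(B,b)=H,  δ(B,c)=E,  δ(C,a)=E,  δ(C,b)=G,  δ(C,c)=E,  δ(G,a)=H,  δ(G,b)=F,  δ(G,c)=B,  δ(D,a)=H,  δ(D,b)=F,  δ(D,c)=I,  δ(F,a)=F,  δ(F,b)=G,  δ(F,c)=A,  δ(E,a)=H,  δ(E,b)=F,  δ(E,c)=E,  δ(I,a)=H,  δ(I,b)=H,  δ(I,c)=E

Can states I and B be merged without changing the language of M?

Yes

Start with accepting vs non-accepting: {A,B,C,D,E,F,G,I} | {H}.
Split {A,B,C,D,E,F,G,I} by δ(·,a) → {B,D,E,G,I} and {A,C,F}.
Refine {B,D,E,G,I} on symbol b: members go to different blocks, giving {D,E,G} and {B,I}.
Split {D,E,G} by δ(·,c) → {D,G} and {E}.
Refine {A,C,F} on symbol a: members go to different blocks, giving {A,C} and {F}.
The partition is now stable with 6 blocks: {D,G} | {H} | {A,C} | {B,I} | {E} | {F}.
I and B lie in the same block of the stable partition, so they are equivalent — no string distinguishes them.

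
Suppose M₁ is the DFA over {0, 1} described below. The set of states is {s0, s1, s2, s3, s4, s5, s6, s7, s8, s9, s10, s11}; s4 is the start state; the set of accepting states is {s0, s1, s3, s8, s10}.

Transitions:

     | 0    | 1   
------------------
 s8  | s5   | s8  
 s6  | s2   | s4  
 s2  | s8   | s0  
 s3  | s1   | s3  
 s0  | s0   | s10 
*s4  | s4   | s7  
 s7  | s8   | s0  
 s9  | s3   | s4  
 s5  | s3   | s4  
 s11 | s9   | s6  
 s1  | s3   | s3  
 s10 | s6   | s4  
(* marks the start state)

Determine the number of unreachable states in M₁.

2

No path from s4 leads to s9, s11; the other 10 states are all reachable.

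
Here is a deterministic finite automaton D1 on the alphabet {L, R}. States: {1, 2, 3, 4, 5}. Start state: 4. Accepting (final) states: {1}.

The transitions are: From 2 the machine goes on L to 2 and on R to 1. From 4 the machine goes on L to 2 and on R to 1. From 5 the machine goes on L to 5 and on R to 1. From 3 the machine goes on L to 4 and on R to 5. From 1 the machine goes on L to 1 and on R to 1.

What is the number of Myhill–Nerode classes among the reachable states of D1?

2

States {3,5} cannot be reached from the start state, so discard them.
P0 = {1} | {2,4}.
Stable partition: {1} | {2,4} — 2 equivalence classes.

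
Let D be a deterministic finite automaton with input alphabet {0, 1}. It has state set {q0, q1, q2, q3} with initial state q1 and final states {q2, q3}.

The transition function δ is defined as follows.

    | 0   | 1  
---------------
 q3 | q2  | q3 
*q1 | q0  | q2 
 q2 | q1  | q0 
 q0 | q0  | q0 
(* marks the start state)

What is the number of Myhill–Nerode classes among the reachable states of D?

3

States {q3} cannot be reached from the start state, so discard them.
Initial partition by acceptance: {q2} | {q0,q1}.
On input 1, block {q0,q1} splits into {q0} and {q1}.
No further refinement is possible. Final partition (3 blocks): {q2} | {q0} | {q1}.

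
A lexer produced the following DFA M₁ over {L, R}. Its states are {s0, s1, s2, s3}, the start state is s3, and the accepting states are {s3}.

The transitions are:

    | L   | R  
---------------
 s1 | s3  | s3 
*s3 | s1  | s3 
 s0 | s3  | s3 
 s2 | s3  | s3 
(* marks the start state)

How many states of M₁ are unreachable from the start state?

Starting at s3 and following transitions, the reachable set is {s1, s3}. That leaves s0, s2 unreachable — 2 in total.

2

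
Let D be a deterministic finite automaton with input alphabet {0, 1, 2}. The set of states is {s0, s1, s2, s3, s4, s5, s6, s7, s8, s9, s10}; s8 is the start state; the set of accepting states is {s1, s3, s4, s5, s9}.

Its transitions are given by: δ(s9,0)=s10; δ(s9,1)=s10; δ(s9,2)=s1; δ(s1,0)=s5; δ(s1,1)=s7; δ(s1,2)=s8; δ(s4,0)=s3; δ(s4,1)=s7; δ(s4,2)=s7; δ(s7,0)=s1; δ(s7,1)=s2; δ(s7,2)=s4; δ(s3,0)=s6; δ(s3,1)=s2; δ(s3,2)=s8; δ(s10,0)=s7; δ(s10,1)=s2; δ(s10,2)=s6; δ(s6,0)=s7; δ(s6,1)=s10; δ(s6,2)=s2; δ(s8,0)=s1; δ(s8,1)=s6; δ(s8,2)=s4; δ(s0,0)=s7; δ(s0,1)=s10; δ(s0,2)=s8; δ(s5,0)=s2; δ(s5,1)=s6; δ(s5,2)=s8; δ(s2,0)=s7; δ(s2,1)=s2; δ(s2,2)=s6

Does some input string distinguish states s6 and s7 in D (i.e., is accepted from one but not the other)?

Yes

First remove the unreachable states {s0,s9}; 9 states remain.
Start with accepting vs non-accepting: {s1,s3,s4,s5} | {s2,s6,s7,s8,s10}.
Refine {s1,s3,s4,s5} on symbol 0: members go to different blocks, giving {s1,s4} and {s3,s5}.
On input 0, block {s2,s6,s7,s8,s10} splits into {s2,s6,s10} and {s7,s8}.
No further refinement is possible. Final partition (4 blocks): {s1,s4} | {s2,s6,s10} | {s3,s5} | {s7,s8}.
s6 and s7 end up in different blocks, so they are distinguishable. For instance, the string '0' is accepted from only s7.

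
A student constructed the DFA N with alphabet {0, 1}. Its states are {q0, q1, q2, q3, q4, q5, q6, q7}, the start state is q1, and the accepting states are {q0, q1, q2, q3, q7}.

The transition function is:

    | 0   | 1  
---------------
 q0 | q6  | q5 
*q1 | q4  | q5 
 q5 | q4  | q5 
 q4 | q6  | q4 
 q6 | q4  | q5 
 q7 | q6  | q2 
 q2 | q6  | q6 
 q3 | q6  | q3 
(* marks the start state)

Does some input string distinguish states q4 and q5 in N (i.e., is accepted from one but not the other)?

No

Reachable states from the start: {q1,q4,q5,q6}. Unreachable: {q0,q2,q3,q7} — drop them.
Initial partition by acceptance: {q1} | {q4,q5,q6}.
The partition is now stable with 2 blocks: {q1} | {q4,q5,q6}.
q4 and q5 lie in the same block of the stable partition, so they are equivalent — no string distinguishes them.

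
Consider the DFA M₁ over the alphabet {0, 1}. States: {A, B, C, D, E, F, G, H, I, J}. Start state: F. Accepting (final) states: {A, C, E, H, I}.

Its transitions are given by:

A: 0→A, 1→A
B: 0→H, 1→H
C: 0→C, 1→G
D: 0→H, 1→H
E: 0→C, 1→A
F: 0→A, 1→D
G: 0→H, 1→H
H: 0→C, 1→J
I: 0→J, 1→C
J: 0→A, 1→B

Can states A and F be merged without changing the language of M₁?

First remove the unreachable states {E,I}; 8 states remain.
P0 = {A,C,H} | {B,D,F,G,J}.
Split {A,C,H} by δ(·,1) → {C,H} and {A}.
Split {B,D,F,G,J} by δ(·,0) → {B,D,G} and {F,J}.
Refine {C,H} on symbol 1: members go to different blocks, giving {C} and {H}.
The partition is now stable with 5 blocks: {C} | {B,D,G} | {A} | {F,J} | {H}.
A and F end up in different blocks, so they are distinguishable. For instance, the string 'ε' is accepted from only A.

No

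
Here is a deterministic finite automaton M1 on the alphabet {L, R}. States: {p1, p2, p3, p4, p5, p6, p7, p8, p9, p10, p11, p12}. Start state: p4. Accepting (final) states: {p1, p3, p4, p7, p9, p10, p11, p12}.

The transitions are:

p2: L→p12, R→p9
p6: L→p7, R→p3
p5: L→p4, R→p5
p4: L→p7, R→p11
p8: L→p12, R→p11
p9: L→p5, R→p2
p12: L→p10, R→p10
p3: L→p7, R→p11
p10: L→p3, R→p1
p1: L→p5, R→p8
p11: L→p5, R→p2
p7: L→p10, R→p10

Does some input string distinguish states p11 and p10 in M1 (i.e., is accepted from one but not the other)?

Yes

Reachable states from the start: {p1,p2,p3,p4,p5,p7,p8,p9,p10,p11,p12}. Unreachable: {p6} — drop them.
P0 = {p1,p3,p4,p7,p9,p10,p11,p12} | {p2,p5,p8}.
On input L, block {p1,p3,p4,p7,p9,p10,p11,p12} splits into {p3,p4,p7,p10,p12} and {p1,p9,p11}.
Refine {p3,p4,p7,p10,p12} on symbol R: members go to different blocks, giving {p3,p4,p10} and {p7,p12}.
Refine {p3,p4,p10} on symbol L: members go to different blocks, giving {p3,p4} and {p10}.
Split {p2,p5,p8} by δ(·,L) → {p2,p8} and {p5}.
Stable partition: {p3,p4} | {p2,p8} | {p1,p9,p11} | {p7,p12} | {p10} | {p5} — 6 equivalence classes.
p11 and p10 end up in different blocks, so they are distinguishable. For instance, the string 'L' is accepted from only p10.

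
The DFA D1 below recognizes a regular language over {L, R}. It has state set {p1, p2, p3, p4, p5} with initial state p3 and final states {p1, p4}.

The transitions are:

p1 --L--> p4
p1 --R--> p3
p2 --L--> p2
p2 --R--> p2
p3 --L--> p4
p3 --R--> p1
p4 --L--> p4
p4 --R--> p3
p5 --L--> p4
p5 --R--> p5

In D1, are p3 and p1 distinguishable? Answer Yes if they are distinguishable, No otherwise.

Yes

States {p2,p5} cannot be reached from the start state, so discard them.
Start with accepting vs non-accepting: {p1,p4} | {p3}.
No further refinement is possible. Final partition (2 blocks): {p1,p4} | {p3}.
p3 and p1 end up in different blocks, so they are distinguishable. For instance, the string 'ε' is accepted from only p1.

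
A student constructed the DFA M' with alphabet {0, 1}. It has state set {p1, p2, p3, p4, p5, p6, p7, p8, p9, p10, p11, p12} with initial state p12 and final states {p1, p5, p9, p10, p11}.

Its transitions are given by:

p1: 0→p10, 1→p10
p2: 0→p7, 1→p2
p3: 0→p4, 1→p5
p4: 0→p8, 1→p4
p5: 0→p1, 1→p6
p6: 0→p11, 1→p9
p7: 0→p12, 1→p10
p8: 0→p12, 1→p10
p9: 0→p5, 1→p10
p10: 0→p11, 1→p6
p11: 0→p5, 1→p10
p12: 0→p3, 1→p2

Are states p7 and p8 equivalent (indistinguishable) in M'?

Yes

All states are reachable from the start state.
P0 = {p1,p5,p9,p10,p11} | {p2,p3,p4,p6,p7,p8,p12}.
Refine {p1,p5,p9,p10,p11} on symbol 1: members go to different blocks, giving {p1,p9,p11} and {p5,p10}.
Refine {p2,p3,p4,p6,p7,p8,p12} on symbol 0: members go to different blocks, giving {p2,p3,p4,p7,p8,p12} and {p6}.
Refine {p2,p3,p4,p7,p8,p12} on symbol 1: members go to different blocks, giving {p2,p4,p12} and {p3,p7,p8}.
The partition is now stable with 5 blocks: {p1,p9,p11} | {p2,p4,p12} | {p5,p10} | {p6} | {p3,p7,p8}.
p7 and p8 lie in the same block of the stable partition, so they are equivalent — no string distinguishes them.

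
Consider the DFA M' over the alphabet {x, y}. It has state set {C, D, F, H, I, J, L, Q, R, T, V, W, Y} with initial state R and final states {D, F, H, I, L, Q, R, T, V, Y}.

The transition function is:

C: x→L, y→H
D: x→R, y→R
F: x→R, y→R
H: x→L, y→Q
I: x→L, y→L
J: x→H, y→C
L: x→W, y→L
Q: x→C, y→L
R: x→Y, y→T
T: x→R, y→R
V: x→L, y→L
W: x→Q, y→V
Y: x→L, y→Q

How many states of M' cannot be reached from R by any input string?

BFS from R reaches {C, H, L, Q, R, T, V, W, Y}; the 4 state(s) D, F, I, J are never visited.

4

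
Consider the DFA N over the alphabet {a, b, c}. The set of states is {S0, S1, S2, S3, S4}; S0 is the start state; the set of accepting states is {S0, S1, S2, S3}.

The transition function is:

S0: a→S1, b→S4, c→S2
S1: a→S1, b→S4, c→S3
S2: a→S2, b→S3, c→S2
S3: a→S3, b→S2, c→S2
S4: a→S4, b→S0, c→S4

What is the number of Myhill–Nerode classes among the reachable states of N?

3

Initial partition by acceptance: {S0,S1,S2,S3} | {S4}.
On input b, block {S0,S1,S2,S3} splits into {S0,S1} and {S2,S3}.
The partition is now stable with 3 blocks: {S0,S1} | {S4} | {S2,S3}.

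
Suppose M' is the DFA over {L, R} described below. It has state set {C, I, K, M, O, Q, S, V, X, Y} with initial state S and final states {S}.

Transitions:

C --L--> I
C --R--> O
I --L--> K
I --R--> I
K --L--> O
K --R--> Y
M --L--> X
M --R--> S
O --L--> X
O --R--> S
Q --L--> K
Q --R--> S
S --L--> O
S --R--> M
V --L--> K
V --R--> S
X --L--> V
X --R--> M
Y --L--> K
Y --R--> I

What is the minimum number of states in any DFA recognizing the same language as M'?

6

First remove the unreachable states {C,Q}; 8 states remain.
Initial partition by acceptance: {S} | {I,K,M,O,V,X,Y}.
On input R, block {I,K,M,O,V,X,Y} splits into {I,K,X,Y} and {M,O,V}.
Split {I,K,X,Y} by δ(·,L) → {K,X} and {I,Y}.
Refine {K,X} on symbol R: members go to different blocks, giving {X} and {K}.
On input L, block {M,O,V} splits into {M,O} and {V}.
The partition is now stable with 6 blocks: {S} | {X} | {M,O} | {I,Y} | {K} | {V}.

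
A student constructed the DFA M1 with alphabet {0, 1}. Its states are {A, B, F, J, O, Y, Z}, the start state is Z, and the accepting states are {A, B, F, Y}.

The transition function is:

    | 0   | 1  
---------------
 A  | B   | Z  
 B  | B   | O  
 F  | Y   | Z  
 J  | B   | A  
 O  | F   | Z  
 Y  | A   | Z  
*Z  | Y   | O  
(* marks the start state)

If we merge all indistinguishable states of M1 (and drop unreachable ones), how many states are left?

States {J} cannot be reached from the start state, so discard them.
Initial partition by acceptance: {A,B,F,Y} | {O,Z}.
Stable partition: {A,B,F,Y} | {O,Z} — 2 equivalence classes.

2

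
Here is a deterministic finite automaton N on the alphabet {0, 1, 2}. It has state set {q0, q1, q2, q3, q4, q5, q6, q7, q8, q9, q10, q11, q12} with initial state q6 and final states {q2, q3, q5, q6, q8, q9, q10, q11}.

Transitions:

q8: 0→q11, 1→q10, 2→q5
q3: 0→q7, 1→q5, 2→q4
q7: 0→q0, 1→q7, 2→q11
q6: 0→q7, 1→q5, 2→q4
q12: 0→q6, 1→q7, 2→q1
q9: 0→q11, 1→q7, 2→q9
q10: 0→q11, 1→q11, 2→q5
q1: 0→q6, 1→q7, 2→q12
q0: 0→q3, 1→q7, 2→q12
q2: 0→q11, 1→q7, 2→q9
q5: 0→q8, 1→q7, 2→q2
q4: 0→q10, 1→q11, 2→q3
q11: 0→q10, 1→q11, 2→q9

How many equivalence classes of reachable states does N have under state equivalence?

6

P0 = {q2,q3,q5,q6,q8,q9,q10,q11} | {q0,q1,q4,q7,q12}.
Split {q2,q3,q5,q6,q8,q9,q10,q11} by δ(·,0) → {q2,q5,q8,q9,q10,q11} and {q3,q6}.
On input 1, block {q2,q5,q8,q9,q10,q11} splits into {q2,q5,q9} and {q8,q10,q11}.
On input 0, block {q0,q1,q4,q7,q12} splits into {q0,q1,q12} and {q4} and {q7}.
The partition is now stable with 6 blocks: {q2,q5,q9} | {q0,q1,q12} | {q3,q6} | {q8,q10,q11} | {q4} | {q7}.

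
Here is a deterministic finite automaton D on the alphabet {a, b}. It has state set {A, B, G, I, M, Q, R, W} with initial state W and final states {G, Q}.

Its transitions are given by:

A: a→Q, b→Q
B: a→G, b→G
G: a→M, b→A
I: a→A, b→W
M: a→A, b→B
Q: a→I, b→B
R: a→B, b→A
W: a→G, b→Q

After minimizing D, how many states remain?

3

States {R} cannot be reached from the start state, so discard them.
Initial partition by acceptance: {G,Q} | {A,B,I,M,W}.
Split {A,B,I,M,W} by δ(·,a) → {A,B,W} and {I,M}.
Stable partition: {G,Q} | {A,B,W} | {I,M} — 3 equivalence classes.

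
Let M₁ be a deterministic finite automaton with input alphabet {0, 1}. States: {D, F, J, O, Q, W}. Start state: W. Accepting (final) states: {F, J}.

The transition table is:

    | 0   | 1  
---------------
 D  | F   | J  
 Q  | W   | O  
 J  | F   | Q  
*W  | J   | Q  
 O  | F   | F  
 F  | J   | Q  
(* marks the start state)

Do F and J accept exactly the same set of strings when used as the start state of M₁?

Reachable states from the start: {F,J,O,Q,W}. Unreachable: {D} — drop them.
P0 = {F,J} | {O,Q,W}.
Split {O,Q,W} by δ(·,0) → {O,W} and {Q}.
Refine {O,W} on symbol 1: members go to different blocks, giving {W} and {O}.
Stable partition: {F,J} | {W} | {Q} | {O} — 4 equivalence classes.
F and J lie in the same block of the stable partition, so they are equivalent — no string distinguishes them.

Yes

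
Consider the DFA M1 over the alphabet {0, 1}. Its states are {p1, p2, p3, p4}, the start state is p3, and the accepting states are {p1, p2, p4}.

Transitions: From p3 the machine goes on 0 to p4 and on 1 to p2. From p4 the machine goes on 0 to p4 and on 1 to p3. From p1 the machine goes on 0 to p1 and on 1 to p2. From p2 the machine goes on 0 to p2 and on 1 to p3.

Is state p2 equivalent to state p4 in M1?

Yes

Reachable states from the start: {p2,p3,p4}. Unreachable: {p1} — drop them.
P0 = {p2,p4} | {p3}.
Stable partition: {p2,p4} | {p3} — 2 equivalence classes.
p2 and p4 lie in the same block of the stable partition, so they are equivalent — no string distinguishes them.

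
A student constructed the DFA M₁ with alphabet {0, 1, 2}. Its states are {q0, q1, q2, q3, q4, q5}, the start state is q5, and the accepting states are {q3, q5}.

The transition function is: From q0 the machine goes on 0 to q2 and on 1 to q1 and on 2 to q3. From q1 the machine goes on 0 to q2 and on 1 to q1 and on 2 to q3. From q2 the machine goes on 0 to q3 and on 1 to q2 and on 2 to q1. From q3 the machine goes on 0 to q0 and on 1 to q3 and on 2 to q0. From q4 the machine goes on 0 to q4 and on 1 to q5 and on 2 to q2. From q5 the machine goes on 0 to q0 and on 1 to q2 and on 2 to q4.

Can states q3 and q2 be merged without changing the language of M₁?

No

All states are reachable from the start state.
Start with accepting vs non-accepting: {q3,q5} | {q0,q1,q2,q4}.
Refine {q3,q5} on symbol 1: members go to different blocks, giving {q3} and {q5}.
Refine {q0,q1,q2,q4} on symbol 0: members go to different blocks, giving {q0,q1,q4} and {q2}.
On input 0, block {q0,q1,q4} splits into {q0,q1} and {q4}.
Stable partition: {q3} | {q0,q1} | {q5} | {q2} | {q4} — 5 equivalence classes.
q3 and q2 end up in different blocks, so they are distinguishable. For instance, the string 'ε' is accepted from only q3.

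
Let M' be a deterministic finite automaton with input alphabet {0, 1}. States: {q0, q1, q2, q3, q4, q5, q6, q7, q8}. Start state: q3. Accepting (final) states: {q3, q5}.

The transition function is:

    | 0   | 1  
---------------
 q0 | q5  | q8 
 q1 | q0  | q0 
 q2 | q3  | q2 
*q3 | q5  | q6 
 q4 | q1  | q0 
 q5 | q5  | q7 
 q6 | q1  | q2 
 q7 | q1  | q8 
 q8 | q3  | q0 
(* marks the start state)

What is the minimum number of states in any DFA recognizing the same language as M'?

4

States {q4} cannot be reached from the start state, so discard them.
Start with accepting vs non-accepting: {q3,q5} | {q0,q1,q2,q6,q7,q8}.
On input 0, block {q0,q1,q2,q6,q7,q8} splits into {q0,q2,q8} and {q1,q6,q7}.
On input 0, block {q1,q6,q7} splits into {q6,q7} and {q1}.
The partition is now stable with 4 blocks: {q3,q5} | {q0,q2,q8} | {q6,q7} | {q1}.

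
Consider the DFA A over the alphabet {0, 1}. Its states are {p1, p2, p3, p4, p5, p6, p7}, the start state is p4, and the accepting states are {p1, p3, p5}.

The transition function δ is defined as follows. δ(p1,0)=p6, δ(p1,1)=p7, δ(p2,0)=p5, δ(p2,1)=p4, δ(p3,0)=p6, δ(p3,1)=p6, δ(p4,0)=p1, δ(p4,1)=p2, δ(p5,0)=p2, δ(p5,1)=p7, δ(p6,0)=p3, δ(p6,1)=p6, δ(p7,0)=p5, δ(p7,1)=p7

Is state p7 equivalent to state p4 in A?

Initial partition by acceptance: {p1,p3,p5} | {p2,p4,p6,p7}.
The partition is now stable with 2 blocks: {p1,p3,p5} | {p2,p4,p6,p7}.
p7 and p4 lie in the same block of the stable partition, so they are equivalent — no string distinguishes them.

Yes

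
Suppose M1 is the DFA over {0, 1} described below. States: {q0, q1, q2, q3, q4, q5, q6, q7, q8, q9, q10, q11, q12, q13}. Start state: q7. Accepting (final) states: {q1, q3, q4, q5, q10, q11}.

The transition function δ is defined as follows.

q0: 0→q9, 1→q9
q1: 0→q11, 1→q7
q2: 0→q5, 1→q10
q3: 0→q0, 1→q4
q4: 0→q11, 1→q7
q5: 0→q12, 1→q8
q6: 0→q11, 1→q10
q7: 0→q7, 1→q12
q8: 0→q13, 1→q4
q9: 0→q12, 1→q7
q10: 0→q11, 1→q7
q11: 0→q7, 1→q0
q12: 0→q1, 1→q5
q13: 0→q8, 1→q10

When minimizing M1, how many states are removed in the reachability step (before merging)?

3

No path from q7 leads to q2, q3, q6; the other 11 states are all reachable.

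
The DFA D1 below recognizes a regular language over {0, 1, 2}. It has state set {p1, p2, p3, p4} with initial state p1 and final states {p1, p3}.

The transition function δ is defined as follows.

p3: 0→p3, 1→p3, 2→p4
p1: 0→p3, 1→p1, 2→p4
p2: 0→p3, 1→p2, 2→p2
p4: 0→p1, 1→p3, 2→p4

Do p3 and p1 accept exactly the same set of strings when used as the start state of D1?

Yes

Reachable states from the start: {p1,p3,p4}. Unreachable: {p2} — drop them.
Initial partition by acceptance: {p1,p3} | {p4}.
No further refinement is possible. Final partition (2 blocks): {p1,p3} | {p4}.
p3 and p1 lie in the same block of the stable partition, so they are equivalent — no string distinguishes them.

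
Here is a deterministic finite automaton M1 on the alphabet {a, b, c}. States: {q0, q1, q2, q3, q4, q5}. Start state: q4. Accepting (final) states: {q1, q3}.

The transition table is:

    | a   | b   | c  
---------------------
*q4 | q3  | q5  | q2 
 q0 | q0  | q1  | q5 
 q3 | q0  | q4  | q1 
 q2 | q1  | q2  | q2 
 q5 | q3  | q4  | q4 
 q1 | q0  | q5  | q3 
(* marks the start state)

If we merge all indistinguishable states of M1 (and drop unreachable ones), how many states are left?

3

Start with accepting vs non-accepting: {q1,q3} | {q0,q2,q4,q5}.
Refine {q0,q2,q4,q5} on symbol a: members go to different blocks, giving {q2,q4,q5} and {q0}.
No further refinement is possible. Final partition (3 blocks): {q1,q3} | {q2,q4,q5} | {q0}.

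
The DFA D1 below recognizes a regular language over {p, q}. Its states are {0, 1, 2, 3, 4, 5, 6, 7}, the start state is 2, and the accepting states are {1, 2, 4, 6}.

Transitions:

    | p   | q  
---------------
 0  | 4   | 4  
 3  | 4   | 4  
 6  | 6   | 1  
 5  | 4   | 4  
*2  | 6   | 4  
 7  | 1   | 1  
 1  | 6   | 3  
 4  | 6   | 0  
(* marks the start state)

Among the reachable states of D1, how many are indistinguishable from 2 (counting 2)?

2

First remove the unreachable states {5,7}; 6 states remain.
P0 = {1,2,4,6} | {0,3}.
On input q, block {1,2,4,6} splits into {1,4} and {2,6}.
The partition is now stable with 3 blocks: {1,4} | {0,3} | {2,6}.
The equivalence class containing 2 is {2,6}, of size 2.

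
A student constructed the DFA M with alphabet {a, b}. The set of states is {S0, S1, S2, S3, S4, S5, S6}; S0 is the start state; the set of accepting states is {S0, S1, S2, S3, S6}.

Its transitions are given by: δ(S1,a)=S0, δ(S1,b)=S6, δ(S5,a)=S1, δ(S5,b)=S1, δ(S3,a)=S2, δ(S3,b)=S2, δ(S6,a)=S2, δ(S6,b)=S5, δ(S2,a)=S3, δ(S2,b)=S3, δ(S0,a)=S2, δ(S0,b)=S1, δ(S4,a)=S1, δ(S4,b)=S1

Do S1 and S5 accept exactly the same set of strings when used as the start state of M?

States {S4} cannot be reached from the start state, so discard them.
Start with accepting vs non-accepting: {S0,S1,S2,S3,S6} | {S5}.
Split {S0,S1,S2,S3,S6} by δ(·,b) → {S0,S1,S2,S3} and {S6}.
Split {S0,S1,S2,S3} by δ(·,b) → {S0,S2,S3} and {S1}.
On input b, block {S0,S2,S3} splits into {S2,S3} and {S0}.
The partition is now stable with 5 blocks: {S2,S3} | {S5} | {S6} | {S1} | {S0}.
S1 and S5 end up in different blocks, so they are distinguishable. For instance, the string 'ε' is accepted from only S1.

No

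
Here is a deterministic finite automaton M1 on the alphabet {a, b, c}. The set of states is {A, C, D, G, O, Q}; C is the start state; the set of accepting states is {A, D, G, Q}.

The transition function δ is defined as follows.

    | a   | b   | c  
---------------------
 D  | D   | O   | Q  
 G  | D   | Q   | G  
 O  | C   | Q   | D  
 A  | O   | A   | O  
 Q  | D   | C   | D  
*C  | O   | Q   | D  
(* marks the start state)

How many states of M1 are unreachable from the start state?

2

No path from C leads to A, G; the other 4 states are all reachable.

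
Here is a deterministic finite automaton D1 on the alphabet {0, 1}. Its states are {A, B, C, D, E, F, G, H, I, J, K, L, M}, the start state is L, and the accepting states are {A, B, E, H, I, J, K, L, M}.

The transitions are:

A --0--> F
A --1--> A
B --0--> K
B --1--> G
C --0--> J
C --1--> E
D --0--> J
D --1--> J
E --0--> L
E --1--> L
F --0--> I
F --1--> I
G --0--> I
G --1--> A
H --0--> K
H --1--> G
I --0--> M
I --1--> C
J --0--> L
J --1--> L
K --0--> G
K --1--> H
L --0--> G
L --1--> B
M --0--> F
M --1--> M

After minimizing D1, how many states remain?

Reachable states from the start: {A,B,C,E,F,G,H,I,J,K,L,M}. Unreachable: {D} — drop them.
Start with accepting vs non-accepting: {A,B,E,H,I,J,K,L,M} | {C,F,G}.
On input 0, block {A,B,E,H,I,J,K,L,M} splits into {B,E,H,I,J} and {A,K,L,M}.
Split {B,E,H,I,J} by δ(·,1) → {B,H,I} and {E,J}.
On input 0, block {C,F,G} splits into {F,G} and {C}.
Refine {B,H,I} on symbol 1: members go to different blocks, giving {B,H} and {I}.
Refine {F,G} on symbol 1: members go to different blocks, giving {F} and {G}.
Refine {A,K,L,M} on symbol 0: members go to different blocks, giving {A,M} and {K,L}.
Stable partition: {B,H} | {F} | {A,M} | {E,J} | {C} | {I} | {G} | {K,L} — 8 equivalence classes.

8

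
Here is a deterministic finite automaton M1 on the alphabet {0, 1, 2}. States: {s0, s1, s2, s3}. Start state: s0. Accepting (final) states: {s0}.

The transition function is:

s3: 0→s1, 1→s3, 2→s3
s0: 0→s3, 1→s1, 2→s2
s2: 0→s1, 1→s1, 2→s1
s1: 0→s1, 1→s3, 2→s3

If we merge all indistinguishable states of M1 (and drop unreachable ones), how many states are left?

Initial partition by acceptance: {s0} | {s1,s2,s3}.
The partition is now stable with 2 blocks: {s0} | {s1,s2,s3}.

2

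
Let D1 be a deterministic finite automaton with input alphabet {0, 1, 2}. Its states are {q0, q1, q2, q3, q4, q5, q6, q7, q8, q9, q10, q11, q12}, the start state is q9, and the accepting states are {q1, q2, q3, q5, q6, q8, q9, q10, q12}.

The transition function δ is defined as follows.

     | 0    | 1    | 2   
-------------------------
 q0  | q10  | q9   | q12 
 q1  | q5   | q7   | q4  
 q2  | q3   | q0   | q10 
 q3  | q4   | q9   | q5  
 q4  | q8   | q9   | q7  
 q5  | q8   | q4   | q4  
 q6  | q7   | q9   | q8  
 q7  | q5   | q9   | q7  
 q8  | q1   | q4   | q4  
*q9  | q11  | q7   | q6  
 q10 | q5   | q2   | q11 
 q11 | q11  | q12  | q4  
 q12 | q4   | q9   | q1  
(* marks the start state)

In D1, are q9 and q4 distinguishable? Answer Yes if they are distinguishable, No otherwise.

States {q0,q2,q3,q10} cannot be reached from the start state, so discard them.
Start with accepting vs non-accepting: {q1,q5,q6,q8,q9,q12} | {q4,q7,q11}.
Split {q1,q5,q6,q8,q9,q12} by δ(·,0) → {q1,q5,q8} and {q6,q9,q12}.
Refine {q4,q7,q11} on symbol 0: members go to different blocks, giving {q4,q7} and {q11}.
On input 0, block {q6,q9,q12} splits into {q6,q12} and {q9}.
No further refinement is possible. Final partition (5 blocks): {q1,q5,q8} | {q4,q7} | {q6,q12} | {q11} | {q9}.
q9 and q4 end up in different blocks, so they are distinguishable. For instance, the string 'ε' is accepted from only q9.

Yes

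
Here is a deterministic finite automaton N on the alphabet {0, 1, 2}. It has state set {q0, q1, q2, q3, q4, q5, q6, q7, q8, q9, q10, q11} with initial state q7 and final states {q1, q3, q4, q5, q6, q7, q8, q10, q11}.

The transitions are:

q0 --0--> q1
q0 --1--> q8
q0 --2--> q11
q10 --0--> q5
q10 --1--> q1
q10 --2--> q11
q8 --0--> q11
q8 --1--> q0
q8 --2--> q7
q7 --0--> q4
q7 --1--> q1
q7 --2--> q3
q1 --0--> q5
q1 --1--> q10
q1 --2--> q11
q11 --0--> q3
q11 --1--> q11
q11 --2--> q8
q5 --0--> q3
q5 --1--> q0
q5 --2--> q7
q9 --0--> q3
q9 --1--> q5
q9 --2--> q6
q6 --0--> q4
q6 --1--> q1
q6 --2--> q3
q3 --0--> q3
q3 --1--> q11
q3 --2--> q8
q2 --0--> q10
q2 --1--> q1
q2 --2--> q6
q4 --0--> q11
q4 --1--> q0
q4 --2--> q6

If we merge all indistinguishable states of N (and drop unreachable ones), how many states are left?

4

First remove the unreachable states {q2,q9}; 10 states remain.
P0 = {q1,q3,q4,q5,q6,q7,q8,q10,q11} | {q0}.
On input 1, block {q1,q3,q4,q5,q6,q7,q8,q10,q11} splits into {q1,q3,q6,q7,q10,q11} and {q4,q5,q8}.
Refine {q1,q3,q6,q7,q10,q11} on symbol 0: members go to different blocks, giving {q1,q6,q7,q10} and {q3,q11}.
The partition is now stable with 4 blocks: {q1,q6,q7,q10} | {q0} | {q4,q5,q8} | {q3,q11}.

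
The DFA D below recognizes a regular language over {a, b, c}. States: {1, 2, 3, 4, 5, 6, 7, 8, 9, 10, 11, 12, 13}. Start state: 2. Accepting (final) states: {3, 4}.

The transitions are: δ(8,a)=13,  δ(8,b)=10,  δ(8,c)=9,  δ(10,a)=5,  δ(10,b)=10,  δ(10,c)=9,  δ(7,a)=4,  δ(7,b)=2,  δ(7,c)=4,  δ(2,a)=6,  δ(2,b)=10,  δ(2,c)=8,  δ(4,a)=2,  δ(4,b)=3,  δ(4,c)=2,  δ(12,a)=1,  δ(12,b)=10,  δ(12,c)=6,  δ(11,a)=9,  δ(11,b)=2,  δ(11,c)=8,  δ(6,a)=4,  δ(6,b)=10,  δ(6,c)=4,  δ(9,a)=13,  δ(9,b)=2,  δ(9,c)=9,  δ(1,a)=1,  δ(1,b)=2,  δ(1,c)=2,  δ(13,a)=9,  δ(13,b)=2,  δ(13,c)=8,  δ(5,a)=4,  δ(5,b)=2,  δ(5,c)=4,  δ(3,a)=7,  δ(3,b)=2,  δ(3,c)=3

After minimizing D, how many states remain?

First remove the unreachable states {1,11,12}; 10 states remain.
Start with accepting vs non-accepting: {3,4} | {2,5,6,7,8,9,10,13}.
Split {3,4} by δ(·,b) → {3} and {4}.
On input a, block {2,5,6,7,8,9,10,13} splits into {2,8,9,10,13} and {5,6,7}.
Refine {2,8,9,10,13} on symbol a: members go to different blocks, giving {8,9,13} and {2,10}.
Stable partition: {3} | {8,9,13} | {4} | {5,6,7} | {2,10} — 5 equivalence classes.

5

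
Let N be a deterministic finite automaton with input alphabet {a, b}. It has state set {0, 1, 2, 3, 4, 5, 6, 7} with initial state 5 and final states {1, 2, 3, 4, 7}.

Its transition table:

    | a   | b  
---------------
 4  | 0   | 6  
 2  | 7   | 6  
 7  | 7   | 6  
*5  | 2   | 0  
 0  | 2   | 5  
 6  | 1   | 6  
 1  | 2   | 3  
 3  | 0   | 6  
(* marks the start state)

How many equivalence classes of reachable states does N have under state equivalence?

5

Reachable states from the start: {0,1,2,3,5,6,7}. Unreachable: {4} — drop them.
Initial partition by acceptance: {1,2,3,7} | {0,5,6}.
Refine {1,2,3,7} on symbol a: members go to different blocks, giving {1,2,7} and {3}.
Refine {1,2,7} on symbol b: members go to different blocks, giving {2,7} and {1}.
Refine {0,5,6} on symbol a: members go to different blocks, giving {0,5} and {6}.
The partition is now stable with 5 blocks: {2,7} | {0,5} | {3} | {1} | {6}.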